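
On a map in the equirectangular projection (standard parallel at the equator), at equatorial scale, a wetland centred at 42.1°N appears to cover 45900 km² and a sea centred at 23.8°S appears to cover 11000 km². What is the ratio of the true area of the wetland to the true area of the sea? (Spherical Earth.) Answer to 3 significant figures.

3.38

On the plate carrée, areal scale = h·k = 1 × sec φ, so true area = apparent × cos φ.
True area of wetland: 45900 × cos(42.1°) = 45900 × 0.7420 = 34060 km².
True area of sea: 11000 × cos(23.8°) = 11000 × 0.9150 = 10060 km².
Ratio = 34060 / 10060 ≈ 3.38.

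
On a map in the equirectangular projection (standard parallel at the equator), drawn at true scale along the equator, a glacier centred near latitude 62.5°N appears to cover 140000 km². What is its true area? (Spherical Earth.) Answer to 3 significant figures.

Plate carrée maps x = Rλ, y = Rφ. The meridian scale is h = 1 and the parallel scale is k = 1/cos φ = sec φ.
Areal scale = h·k = 1 × sec φ; at 62.5°, h = 1.000, k = 2.166, so h·k = 2.166.
True area = apparent / (areal scale) = 140000 / 2.166 ≈ 64600 km².

64600 km²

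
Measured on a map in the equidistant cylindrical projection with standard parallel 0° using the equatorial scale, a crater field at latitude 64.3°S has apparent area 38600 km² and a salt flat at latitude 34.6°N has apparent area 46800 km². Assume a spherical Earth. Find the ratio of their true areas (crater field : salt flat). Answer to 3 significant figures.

Plate carrée has h = 1 and k = sec φ, giving areal scale sec φ; true area = (apparent area) · cos φ.
True area of crater field: 38600 × cos(64.3°) = 38600 × 0.4337 = 16740 km².
True area of salt flat: 46800 × cos(34.6°) = 46800 × 0.8231 = 38520 km².
Ratio = 16740 / 38520 ≈ 0.435.

0.435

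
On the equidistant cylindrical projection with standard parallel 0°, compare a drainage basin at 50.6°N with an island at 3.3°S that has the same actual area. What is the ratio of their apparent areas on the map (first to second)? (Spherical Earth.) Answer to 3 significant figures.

1.57

Plate carrée maps x = Rλ, y = Rφ. The meridian scale is h = 1 and the parallel scale is k = 1/cos φ = sec φ.
Areal scale at 50.6°: h·k = 1.000 × 1.575 = 1.575.
Areal scale at 3.3°: h·k = 1.000 × 1.002 = 1.002.
Ratio = 1.575/1.002 ≈ 1.57.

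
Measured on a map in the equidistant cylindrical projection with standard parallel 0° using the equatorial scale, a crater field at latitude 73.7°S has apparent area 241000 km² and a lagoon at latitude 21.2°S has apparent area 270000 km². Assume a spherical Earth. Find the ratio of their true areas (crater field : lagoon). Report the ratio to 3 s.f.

0.269

Plate carrée has h = 1 and k = sec φ, giving areal scale sec φ; true area = (apparent area) · cos φ.
True area of crater field: 241000 × cos(73.7°) = 241000 × 0.2807 = 67640 km².
True area of lagoon: 270000 × cos(21.2°) = 270000 × 0.9323 = 251700 km².
Ratio = 67640 / 251700 ≈ 0.269.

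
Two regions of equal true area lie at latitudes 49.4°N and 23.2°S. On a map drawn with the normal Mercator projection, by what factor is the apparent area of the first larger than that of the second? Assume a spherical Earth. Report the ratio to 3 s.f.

On Mercator, area is exaggerated by sec²φ = 1/cos²φ.
At 49.4°: sec²(49.4°) = 1/0.6508² = 2.361.
At 23.2°: sec²(23.2°) = 1/0.9191² = 1.184.
Ratio = 2.361/1.184 = cos²(23.2°)/cos²(49.4°) ≈ 1.99.

1.99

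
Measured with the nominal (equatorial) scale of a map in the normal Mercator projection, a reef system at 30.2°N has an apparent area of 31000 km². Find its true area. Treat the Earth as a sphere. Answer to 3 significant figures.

23200 km²

Mercator is conformal, so the point scale is isotropic: h = k = sec φ = 1/cos φ.
Areal scale = k² = sec²φ = 1/cos²(30.2°) = 1/0.8643² = 1.339.
True area = apparent / (areal scale) = 31000 / 1.339 ≈ 23200 km².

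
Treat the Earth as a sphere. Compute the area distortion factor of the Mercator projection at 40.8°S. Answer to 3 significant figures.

1.75

The Mercator projection is conformal; its linear scale factor is the same in every direction and equals sec φ = 1/cos φ.
Areal scale = k² = sec²φ = 1/cos²(40.8°) = 1/0.7570² = 1.745.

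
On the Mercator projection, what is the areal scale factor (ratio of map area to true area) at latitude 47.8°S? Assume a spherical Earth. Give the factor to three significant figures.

For Mercator, h = k = sec φ (a conformal cylindrical projection has a single point scale, 1/cos φ).
Areal scale = k² = sec²φ = 1/cos²(47.8°) = 1/0.6717² = 2.216.

2.22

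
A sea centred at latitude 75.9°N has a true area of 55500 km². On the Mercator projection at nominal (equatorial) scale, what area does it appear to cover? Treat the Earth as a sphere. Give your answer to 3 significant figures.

For Mercator, h = k = sec φ (a conformal cylindrical projection has a single point scale, 1/cos φ).
Areal scale = k² = sec²φ = 1/cos²(75.9°) = 1/0.2436² = 16.85.
Apparent area = 55500 × 16.85 ≈ 935000 km².

935000 km²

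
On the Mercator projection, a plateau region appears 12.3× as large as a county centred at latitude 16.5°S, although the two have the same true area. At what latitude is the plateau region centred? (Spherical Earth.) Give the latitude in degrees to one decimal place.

On Mercator, (apparent₁)/(apparent₂) = sec²φ₁ / sec²φ₂ when true areas are equal.
cos²φ₂ / cos²φ₁ = 12.3  ⇒  cos φ₁ = cos 16.5° / √12.3 = 0.9588/3.507 = 0.2734.
φ₁ = arccos(0.2734) ≈ 74.1°.

74.1°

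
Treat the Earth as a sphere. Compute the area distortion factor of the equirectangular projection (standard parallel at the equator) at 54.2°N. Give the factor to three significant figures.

1.71

Plate carrée maps x = Rλ, y = Rφ. The meridian scale is h = 1 and the parallel scale is k = 1/cos φ = sec φ.
Areal scale = h·k = 1 × sec φ; at 54.2°, h = 1.000, k = 1.710, so h·k = 1.710.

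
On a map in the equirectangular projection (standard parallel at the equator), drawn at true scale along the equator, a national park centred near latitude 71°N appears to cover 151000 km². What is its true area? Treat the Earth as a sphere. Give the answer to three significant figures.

49200 km²

Plate carrée maps x = Rλ, y = Rφ. The meridian scale is h = 1 and the parallel scale is k = 1/cos φ = sec φ.
Areal scale = h·k = 1 × sec φ; at 71°, h = 1.000, k = 3.072, so h·k = 3.072.
True area = apparent / (areal scale) = 151000 / 3.072 ≈ 49200 km².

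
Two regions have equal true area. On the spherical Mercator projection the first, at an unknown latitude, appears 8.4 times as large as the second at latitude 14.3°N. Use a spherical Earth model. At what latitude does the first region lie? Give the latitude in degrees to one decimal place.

On Mercator, (apparent₁)/(apparent₂) = sec²φ₁ / sec²φ₂ when true areas are equal.
cos²φ₂ / cos²φ₁ = 8.4  ⇒  cos φ₁ = cos 14.3° / √8.4 = 0.9690/2.898 = 0.3343.
φ₁ = arccos(0.3343) ≈ 70.5°.

70.5°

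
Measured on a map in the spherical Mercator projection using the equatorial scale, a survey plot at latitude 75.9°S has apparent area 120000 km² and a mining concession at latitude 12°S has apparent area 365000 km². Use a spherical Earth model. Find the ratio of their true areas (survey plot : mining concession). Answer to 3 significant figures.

On Mercator the areal scale is sec²φ, so true area = apparent × cos²φ.
True area of survey plot: 120000 × cos²(75.9°) = 120000 × 0.05935 = 7122 km².
True area of mining concession: 365000 × cos²(12°) = 365000 × 0.9568 = 349200 km².
Ratio = 7122 / 349200 ≈ 0.0204.

0.0204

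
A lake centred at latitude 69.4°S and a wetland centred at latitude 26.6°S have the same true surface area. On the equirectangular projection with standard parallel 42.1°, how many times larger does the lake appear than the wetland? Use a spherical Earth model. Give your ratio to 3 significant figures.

The equidistant cylindrical projection with φ₀ = 42.1° has h = 1 (meridians true) and k = cos φ₀ / cos φ along parallels.
Areal scale at 69.4°: h·k = 1.000 × 2.109 = 2.109.
Areal scale at 26.6°: h·k = 1.000 × 0.8298 = 0.8298.
Ratio = 2.109/0.8298 ≈ 2.54.

2.54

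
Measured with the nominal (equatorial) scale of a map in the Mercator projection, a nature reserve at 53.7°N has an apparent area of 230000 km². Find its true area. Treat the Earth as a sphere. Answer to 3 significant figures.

The Mercator projection is conformal; its linear scale factor is the same in every direction and equals sec φ = 1/cos φ.
Areal scale = k² = sec²φ = 1/cos²(53.7°) = 1/0.5920² = 2.853.
True area = apparent / (areal scale) = 230000 / 2.853 ≈ 80600 km².

80600 km²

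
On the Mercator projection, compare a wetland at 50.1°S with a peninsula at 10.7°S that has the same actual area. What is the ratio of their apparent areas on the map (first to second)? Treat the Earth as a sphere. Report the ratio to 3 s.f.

Mercator areal scale is sec²φ.
At 50.1°: sec²(50.1°) = 1/0.6414² = 2.430.
At 10.7°: sec²(10.7°) = 1/0.9826² = 1.036.
Ratio = 2.430/1.036 = cos²(10.7°)/cos²(50.1°) ≈ 2.35.

2.35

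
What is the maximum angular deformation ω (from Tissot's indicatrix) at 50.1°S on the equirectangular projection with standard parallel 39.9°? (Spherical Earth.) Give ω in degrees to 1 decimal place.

10.2°

In the equirectangular projection with standard parallel φ₀ = 39.9° (x = Rλ cos φ₀, y = Rφ), meridians are true-scale (h = 1) and the parallel scale is k = cos φ₀ / cos φ.
At 50.1°: h = 1.000, k = 1.196; principal scales a = 1.196, b = 1.000.
sin(ω/2) = (a − b)/(a + b) = 0.1960/2.196 = 0.08925, so ω = 2 arcsin(0.08925) ≈ 10.2°.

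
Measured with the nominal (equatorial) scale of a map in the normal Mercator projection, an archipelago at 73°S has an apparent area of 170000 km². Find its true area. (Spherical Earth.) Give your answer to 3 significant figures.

Mercator is conformal, so the point scale is isotropic: h = k = sec φ = 1/cos φ.
Areal scale = k² = sec²φ = 1/cos²(73°) = 1/0.2924² = 11.70.
True area = apparent / (areal scale) = 170000 / 11.70 ≈ 14500 km².

14500 km²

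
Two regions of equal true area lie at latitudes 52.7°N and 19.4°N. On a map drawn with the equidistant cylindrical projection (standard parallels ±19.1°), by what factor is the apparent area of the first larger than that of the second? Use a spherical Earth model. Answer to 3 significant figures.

In the equirectangular projection with standard parallel φ₀ = 19.1° (x = Rλ cos φ₀, y = Rφ), meridians are true-scale (h = 1) and the parallel scale is k = cos φ₀ / cos φ.
Areal scale at 52.7°: h·k = 1.000 × 1.559 = 1.559.
Areal scale at 19.4°: h·k = 1.000 × 1.002 = 1.002.
Ratio = 1.559/1.002 ≈ 1.56.

1.56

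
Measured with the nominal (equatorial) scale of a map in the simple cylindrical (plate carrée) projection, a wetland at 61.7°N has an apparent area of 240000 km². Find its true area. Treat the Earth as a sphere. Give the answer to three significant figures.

For the equirectangular projection with φ₀ = 0 (plate carrée), h = 1 along meridians and k = sec φ along parallels.
Areal scale = h·k = 1 × sec φ; at 61.7°, h = 1.000, k = 2.109, so h·k = 2.109.
True area = apparent / (areal scale) = 240000 / 2.109 ≈ 114000 km².

114000 km²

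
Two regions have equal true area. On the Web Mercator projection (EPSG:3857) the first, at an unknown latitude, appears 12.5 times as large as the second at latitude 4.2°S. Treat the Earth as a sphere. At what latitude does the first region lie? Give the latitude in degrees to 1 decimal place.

73.6°

On Mercator, (apparent₁)/(apparent₂) = sec²φ₁ / sec²φ₂ when true areas are equal.
cos²φ₂ / cos²φ₁ = 12.5  ⇒  cos φ₁ = cos 4.2° / √12.5 = 0.9973/3.536 = 0.2821.
φ₁ = arccos(0.2821) ≈ 73.6°.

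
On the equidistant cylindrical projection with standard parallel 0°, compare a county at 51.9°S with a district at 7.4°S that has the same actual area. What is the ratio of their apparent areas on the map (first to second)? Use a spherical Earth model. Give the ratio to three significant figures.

In the plate carrée (x = Rλ, y = Rφ), meridians are true-scale (h = 1) and parallels are stretched by k = sec φ.
Areal scale at 51.9°: h·k = 1.000 × 1.621 = 1.621.
Areal scale at 7.4°: h·k = 1.000 × 1.008 = 1.008.
Ratio = 1.621/1.008 ≈ 1.61.

1.61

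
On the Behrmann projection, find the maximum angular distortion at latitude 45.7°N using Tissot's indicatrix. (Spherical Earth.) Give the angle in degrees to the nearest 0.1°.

24.5°

Behrmann is a cylindrical equal-area projection with standard parallels at ±30°. For cylindrical equal-area with standard parallel φ₀, h = cos φ / cos φ₀ and k = cos φ₀ / cos φ, so h·k = 1.
At 45.7°: h = 0.8065, k = 1.240; principal scales a = 1.240, b = 0.8065.
sin(ω/2) = (a − b)/(a + b) = 0.4335/2.046 = 0.2118, so ω = 2 arcsin(0.2118) ≈ 24.5°.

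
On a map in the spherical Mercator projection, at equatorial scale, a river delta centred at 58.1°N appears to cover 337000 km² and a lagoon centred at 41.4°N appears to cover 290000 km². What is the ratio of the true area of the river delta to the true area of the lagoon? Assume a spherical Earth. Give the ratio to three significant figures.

0.577

Mercator's areal exaggeration is sec²φ; hence true area = (apparent area) · cos²φ.
True area of river delta: 337000 × cos²(58.1°) = 337000 × 0.2792 = 94110 km².
True area of lagoon: 290000 × cos²(41.4°) = 290000 × 0.5627 = 163200 km².
Ratio = 94110 / 163200 ≈ 0.577.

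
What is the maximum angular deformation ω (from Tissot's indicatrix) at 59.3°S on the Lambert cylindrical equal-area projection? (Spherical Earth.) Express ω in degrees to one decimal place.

The Lambert cylindrical equal-area projection is the cylindrical equal-area projection with its standard parallel at the equator (φ₀ = 0). Cylindrical equal-area (φ₀ = 0°): h = cos φ / cos 0° along meridians, k = cos 0° / cos φ along parallels; h·k = 1.
At 59.3°: h = 0.5105, k = 1.959; principal scales a = 1.959, b = 0.5105.
sin(ω/2) = (a − b)/(a + b) = 1.448/2.469 = 0.5865, so ω = 2 arcsin(0.5865) ≈ 71.8°.

71.8°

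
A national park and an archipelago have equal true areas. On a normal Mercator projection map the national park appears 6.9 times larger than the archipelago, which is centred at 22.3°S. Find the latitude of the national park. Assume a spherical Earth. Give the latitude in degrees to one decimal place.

Mercator areal scale is sec²φ, so apparent-area ratio = sec²φ₁ / sec²φ₂ = cos²φ₂ / cos²φ₁.
cos²φ₂ / cos²φ₁ = 6.9  ⇒  cos φ₁ = cos 22.3° / √6.9 = 0.9252/2.627 = 0.3522.
φ₁ = arccos(0.3522) ≈ 69.4°.

69.4°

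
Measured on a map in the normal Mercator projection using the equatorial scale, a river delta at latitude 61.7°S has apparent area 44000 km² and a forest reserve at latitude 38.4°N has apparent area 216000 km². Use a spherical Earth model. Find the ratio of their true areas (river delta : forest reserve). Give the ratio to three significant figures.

0.0745

Mercator's areal exaggeration is sec²φ; hence true area = (apparent area) · cos²φ.
True area of river delta: 44000 × cos²(61.7°) = 44000 × 0.2248 = 9889 km².
True area of forest reserve: 216000 × cos²(38.4°) = 216000 × 0.6142 = 132700 km².
Ratio = 9889 / 132700 ≈ 0.0745.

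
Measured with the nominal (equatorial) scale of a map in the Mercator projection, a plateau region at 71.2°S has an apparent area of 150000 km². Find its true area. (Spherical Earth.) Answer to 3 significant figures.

15600 km²

For Mercator, h = k = sec φ (a conformal cylindrical projection has a single point scale, 1/cos φ).
Areal scale = k² = sec²φ = 1/cos²(71.2°) = 1/0.3223² = 9.629.
True area = apparent / (areal scale) = 150000 / 9.629 ≈ 15600 km².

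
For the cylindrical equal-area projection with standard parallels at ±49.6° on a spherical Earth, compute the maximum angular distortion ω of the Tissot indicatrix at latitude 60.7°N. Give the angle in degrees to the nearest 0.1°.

31.8°

Cylindrical equal-area (φ₀ = 49.6°): h = cos φ / cos 49.6° along meridians, k = cos 49.6° / cos φ along parallels; h·k = 1.
At 60.7°: h = 0.7551, k = 1.324; principal scales a = 1.324, b = 0.7551.
sin(ω/2) = (a − b)/(a + b) = 0.5693/2.079 = 0.2738, so ω = 2 arcsin(0.2738) ≈ 31.8°.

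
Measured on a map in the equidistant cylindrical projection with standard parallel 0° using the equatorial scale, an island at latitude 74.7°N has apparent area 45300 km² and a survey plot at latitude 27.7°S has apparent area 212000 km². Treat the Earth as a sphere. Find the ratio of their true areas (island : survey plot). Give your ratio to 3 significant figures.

Plate carrée has h = 1 and k = sec φ, giving areal scale sec φ; true area = (apparent area) · cos φ.
True area of island: 45300 × cos(74.7°) = 45300 × 0.2639 = 11950 km².
True area of survey plot: 212000 × cos(27.7°) = 212000 × 0.8854 = 187700 km².
Ratio = 11950 / 187700 ≈ 0.0637.

0.0637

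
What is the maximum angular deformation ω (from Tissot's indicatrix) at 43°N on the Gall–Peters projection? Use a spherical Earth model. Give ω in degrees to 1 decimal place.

3.9°

The Gall–Peters projection is cylindrical equal-area with φ₀ = 45°. A cylindrical equal-area projection with standard parallel φ₀ has meridian scale h = cos φ / cos φ₀ and parallel scale k = cos φ₀ / cos φ (so areas are preserved, h·k = 1).
At 43°: h = 1.034, k = 0.9668; principal scales a = 1.034, b = 0.9668.
sin(ω/2) = (a − b)/(a + b) = 0.06744/2.001 = 0.03370, so ω = 2 arcsin(0.03370) ≈ 3.9°.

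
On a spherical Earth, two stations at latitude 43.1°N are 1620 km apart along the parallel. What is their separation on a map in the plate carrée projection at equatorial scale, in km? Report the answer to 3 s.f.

2220 km

In the plate carrée (x = Rλ, y = Rφ), meridians are true-scale (h = 1) and parallels are stretched by k = sec φ.
Along the parallel, k = sec 43.1° = 1/0.7302 = 1.370.
Map distance = 1620 × 1.370 ≈ 2220 km.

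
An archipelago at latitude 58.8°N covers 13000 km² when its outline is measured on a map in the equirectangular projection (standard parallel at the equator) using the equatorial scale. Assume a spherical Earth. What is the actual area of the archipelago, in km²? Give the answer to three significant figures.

In the plate carrée (x = Rλ, y = Rφ), meridians are true-scale (h = 1) and parallels are stretched by k = sec φ.
Areal scale = h·k = 1 × sec φ; at 58.8°, h = 1.000, k = 1.930, so h·k = 1.930.
True area = apparent / (areal scale) = 13000 / 1.930 ≈ 6730 km².

6730 km²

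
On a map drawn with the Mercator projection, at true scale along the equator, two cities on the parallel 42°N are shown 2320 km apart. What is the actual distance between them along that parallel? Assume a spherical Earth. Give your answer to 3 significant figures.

1720 km

The Mercator projection is conformal; its linear scale factor is the same in every direction and equals sec φ = 1/cos φ.
Along the parallel at 42°, map distances are exaggerated by k = sec 42° = 1.346.
True distance = 2320 / 1.346 = 2320 × cos 42° ≈ 1720 km.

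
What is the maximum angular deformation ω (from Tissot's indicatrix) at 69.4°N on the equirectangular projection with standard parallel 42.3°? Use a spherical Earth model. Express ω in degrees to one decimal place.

In the equirectangular projection with standard parallel φ₀ = 42.3° (x = Rλ cos φ₀, y = Rφ), meridians are true-scale (h = 1) and the parallel scale is k = cos φ₀ / cos φ.
At 69.4°: h = 1.000, k = 2.102; principal scales a = 2.102, b = 1.000.
sin(ω/2) = (a − b)/(a + b) = 1.102/3.102 = 0.3553, so ω = 2 arcsin(0.3553) ≈ 41.6°.

41.6°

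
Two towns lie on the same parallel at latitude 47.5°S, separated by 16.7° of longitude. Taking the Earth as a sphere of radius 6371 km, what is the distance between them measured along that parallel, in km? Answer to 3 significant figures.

1250 km

Arc length along a parallel = R cos φ · Δλ (with Δλ in radians).
= 6371 × cos 47.5° × (16.7° × π/180) = 6371 × 0.6756 × 0.2915 ≈ 1250 km.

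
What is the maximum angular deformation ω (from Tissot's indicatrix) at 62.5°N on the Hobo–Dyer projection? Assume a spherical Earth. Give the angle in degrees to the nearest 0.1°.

59.2°

Hobo–Dyer is a cylindrical equal-area projection with standard parallels at ±37.5°. Cylindrical equal-area (φ₀ = 37.5°): h = cos φ / cos 37.5° along meridians, k = cos 37.5° / cos φ along parallels; h·k = 1.
At 62.5°: h = 0.5820, k = 1.718; principal scales a = 1.718, b = 0.5820.
sin(ω/2) = (a − b)/(a + b) = 1.136/2.300 = 0.4939, so ω = 2 arcsin(0.4939) ≈ 59.2°.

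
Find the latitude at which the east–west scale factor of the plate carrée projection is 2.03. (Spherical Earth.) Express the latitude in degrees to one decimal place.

Plate carrée: h = 1, k = sec φ along parallels.
sec φ = 2.03  ⇒  cos φ = 0.4926  ⇒  φ ≈ 60.5°.

60.5°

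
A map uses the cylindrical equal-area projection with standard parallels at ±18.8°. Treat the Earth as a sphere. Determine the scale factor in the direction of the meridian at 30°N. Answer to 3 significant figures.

Cylindrical equal-area (φ₀ = 18.8°): h = cos φ / cos 18.8° along meridians, k = cos 18.8° / cos φ along parallels; h·k = 1.
h = cos 30° / cos 18.8° = 0.8660/0.9466 = 0.9148.

0.915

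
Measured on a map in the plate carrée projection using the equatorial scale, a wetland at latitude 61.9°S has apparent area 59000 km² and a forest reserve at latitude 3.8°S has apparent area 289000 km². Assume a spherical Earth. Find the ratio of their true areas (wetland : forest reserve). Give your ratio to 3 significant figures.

Plate carrée has h = 1 and k = sec φ, giving areal scale sec φ; true area = (apparent area) · cos φ.
True area of wetland: 59000 × cos(61.9°) = 59000 × 0.4710 = 27790 km².
True area of forest reserve: 289000 × cos(3.8°) = 289000 × 0.9978 = 288400 km².
Ratio = 27790 / 288400 ≈ 0.0964.

0.0964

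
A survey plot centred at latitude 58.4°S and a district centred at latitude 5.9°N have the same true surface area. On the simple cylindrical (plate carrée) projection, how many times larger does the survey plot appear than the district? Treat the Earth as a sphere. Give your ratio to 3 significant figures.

For the equirectangular projection with φ₀ = 0 (plate carrée), h = 1 along meridians and k = sec φ along parallels.
Areal scale at 58.4°: h·k = 1.000 × 1.908 = 1.908.
Areal scale at 5.9°: h·k = 1.000 × 1.005 = 1.005.
Ratio = 1.908/1.005 ≈ 1.90.

1.90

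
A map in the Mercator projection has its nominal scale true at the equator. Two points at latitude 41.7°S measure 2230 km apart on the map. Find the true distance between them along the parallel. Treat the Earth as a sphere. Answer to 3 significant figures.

Mercator is conformal, so the point scale is isotropic: h = k = sec φ = 1/cos φ.
Along the parallel at 41.7°, map distances are exaggerated by k = sec 41.7° = 1.339.
True distance = 2230 / 1.339 = 2230 × cos 41.7° ≈ 1670 km.

1670 km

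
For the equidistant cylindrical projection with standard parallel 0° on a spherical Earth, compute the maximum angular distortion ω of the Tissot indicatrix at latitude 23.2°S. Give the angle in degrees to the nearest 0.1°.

4.8°

Plate carrée maps x = Rλ, y = Rφ. The meridian scale is h = 1 and the parallel scale is k = 1/cos φ = sec φ.
At 23.2°: h = 1.000, k = 1.088; principal scales a = 1.088, b = 1.000.
sin(ω/2) = (a − b)/(a + b) = 0.08798/2.088 = 0.04214, so ω = 2 arcsin(0.04214) ≈ 4.8°.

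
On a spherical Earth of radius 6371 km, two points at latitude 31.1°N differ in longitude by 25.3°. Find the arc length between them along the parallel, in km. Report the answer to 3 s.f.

Arc length along a parallel = R cos φ · Δλ (with Δλ in radians).
= 6371 × cos 31.1° × (25.3° × π/180) = 6371 × 0.8563 × 0.4416 ≈ 2410 km.

2410 km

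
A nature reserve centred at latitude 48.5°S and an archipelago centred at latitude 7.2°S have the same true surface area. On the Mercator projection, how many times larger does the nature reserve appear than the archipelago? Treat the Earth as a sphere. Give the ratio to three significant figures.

2.24

Mercator areal scale is sec²φ.
At 48.5°: sec²(48.5°) = 1/0.6626² = 2.278.
At 7.2°: sec²(7.2°) = 1/0.9921² = 1.016.
Ratio = 2.278/1.016 = cos²(7.2°)/cos²(48.5°) ≈ 2.24.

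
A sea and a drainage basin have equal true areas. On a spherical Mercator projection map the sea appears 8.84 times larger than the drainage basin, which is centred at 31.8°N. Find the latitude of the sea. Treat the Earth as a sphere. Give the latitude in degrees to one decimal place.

73.4°

For equal true areas on Mercator, apparent areas scale as sec²φ, so the ratio is cos²φ₂ / cos²φ₁.
cos²φ₂ / cos²φ₁ = 8.84  ⇒  cos φ₁ = cos 31.8° / √8.84 = 0.8499/2.973 = 0.2858.
φ₁ = arccos(0.2858) ≈ 73.4°.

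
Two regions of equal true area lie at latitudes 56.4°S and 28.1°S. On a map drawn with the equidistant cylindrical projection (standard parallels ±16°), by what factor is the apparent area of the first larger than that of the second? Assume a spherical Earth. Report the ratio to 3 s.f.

The equidistant cylindrical projection with φ₀ = 16° has h = 1 (meridians true) and k = cos φ₀ / cos φ along parallels.
Areal scale at 56.4°: h·k = 1.000 × 1.737 = 1.737.
Areal scale at 28.1°: h·k = 1.000 × 1.090 = 1.090.
Ratio = 1.737/1.090 ≈ 1.59.

1.59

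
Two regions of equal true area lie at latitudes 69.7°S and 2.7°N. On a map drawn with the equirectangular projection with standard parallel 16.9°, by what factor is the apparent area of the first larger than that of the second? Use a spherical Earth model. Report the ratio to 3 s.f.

2.88

The equidistant cylindrical projection with φ₀ = 16.9° has h = 1 (meridians true) and k = cos φ₀ / cos φ along parallels.
Areal scale at 69.7°: h·k = 1.000 × 2.758 = 2.758.
Areal scale at 2.7°: h·k = 1.000 × 0.9579 = 0.9579.
Ratio = 2.758/0.9579 ≈ 2.88.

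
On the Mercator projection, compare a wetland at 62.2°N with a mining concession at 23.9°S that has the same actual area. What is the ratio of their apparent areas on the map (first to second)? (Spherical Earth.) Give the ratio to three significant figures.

On Mercator, area is exaggerated by sec²φ = 1/cos²φ.
At 62.2°: sec²(62.2°) = 1/0.4664² = 4.597.
At 23.9°: sec²(23.9°) = 1/0.9143² = 1.196.
Ratio = 4.597/1.196 = cos²(23.9°)/cos²(62.2°) ≈ 3.84.

3.84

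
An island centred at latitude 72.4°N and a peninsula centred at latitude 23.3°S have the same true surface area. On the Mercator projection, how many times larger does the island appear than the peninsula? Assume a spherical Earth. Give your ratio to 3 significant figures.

9.23

On Mercator, area is exaggerated by sec²φ = 1/cos²φ.
At 72.4°: sec²(72.4°) = 1/0.3024² = 10.94.
At 23.3°: sec²(23.3°) = 1/0.9184² = 1.185.
Ratio = 10.94/1.185 = cos²(23.3°)/cos²(72.4°) ≈ 9.23.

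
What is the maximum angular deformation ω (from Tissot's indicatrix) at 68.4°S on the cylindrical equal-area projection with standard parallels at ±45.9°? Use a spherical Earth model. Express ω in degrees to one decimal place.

Cylindrical equal-area (φ₀ = 45.9°): h = cos φ / cos 45.9° along meridians, k = cos 45.9° / cos φ along parallels; h·k = 1.
At 68.4°: h = 0.5290, k = 1.890; principal scales a = 1.890, b = 0.5290.
sin(ω/2) = (a − b)/(a + b) = 1.361/2.419 = 0.5627, so ω = 2 arcsin(0.5627) ≈ 68.5°.

68.5°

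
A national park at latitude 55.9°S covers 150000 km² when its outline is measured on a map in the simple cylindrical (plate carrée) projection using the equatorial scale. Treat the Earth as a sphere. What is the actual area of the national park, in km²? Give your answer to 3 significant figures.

Plate carrée maps x = Rλ, y = Rφ. The meridian scale is h = 1 and the parallel scale is k = 1/cos φ = sec φ.
Areal scale = h·k = 1 × sec φ; at 55.9°, h = 1.000, k = 1.784, so h·k = 1.784.
True area = apparent / (areal scale) = 150000 / 1.784 ≈ 84100 km².

84100 km²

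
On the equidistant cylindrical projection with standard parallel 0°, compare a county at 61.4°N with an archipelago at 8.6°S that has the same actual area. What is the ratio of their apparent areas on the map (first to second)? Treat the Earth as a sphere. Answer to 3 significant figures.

Plate carrée maps x = Rλ, y = Rφ. The meridian scale is h = 1 and the parallel scale is k = 1/cos φ = sec φ.
Areal scale at 61.4°: h·k = 1.000 × 2.089 = 2.089.
Areal scale at 8.6°: h·k = 1.000 × 1.011 = 1.011.
Ratio = 2.089/1.011 ≈ 2.07.

2.07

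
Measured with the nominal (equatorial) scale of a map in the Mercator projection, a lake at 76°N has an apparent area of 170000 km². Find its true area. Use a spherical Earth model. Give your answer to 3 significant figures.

The Mercator projection is conformal; its linear scale factor is the same in every direction and equals sec φ = 1/cos φ.
Areal scale = k² = sec²φ = 1/cos²(76°) = 1/0.2419² = 17.09.
True area = apparent / (areal scale) = 170000 / 17.09 ≈ 9950 km².

9950 km²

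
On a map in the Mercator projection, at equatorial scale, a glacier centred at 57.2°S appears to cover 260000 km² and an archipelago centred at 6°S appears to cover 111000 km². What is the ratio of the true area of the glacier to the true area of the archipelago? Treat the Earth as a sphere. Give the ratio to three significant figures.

On Mercator the areal scale is sec²φ, so true area = apparent × cos²φ.
True area of glacier: 260000 × cos²(57.2°) = 260000 × 0.2934 = 76300 km².
True area of archipelago: 111000 × cos²(6°) = 111000 × 0.9891 = 109800 km².
Ratio = 76300 / 109800 ≈ 0.695.

0.695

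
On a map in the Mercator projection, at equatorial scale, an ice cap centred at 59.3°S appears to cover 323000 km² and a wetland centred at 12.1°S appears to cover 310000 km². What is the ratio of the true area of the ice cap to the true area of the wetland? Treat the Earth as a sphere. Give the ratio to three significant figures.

Mercator's areal exaggeration is sec²φ; hence true area = (apparent area) · cos²φ.
True area of ice cap: 323000 × cos²(59.3°) = 323000 × 0.2607 = 84190 km².
True area of wetland: 310000 × cos²(12.1°) = 310000 × 0.9561 = 296400 km².
Ratio = 84190 / 296400 ≈ 0.284.

0.284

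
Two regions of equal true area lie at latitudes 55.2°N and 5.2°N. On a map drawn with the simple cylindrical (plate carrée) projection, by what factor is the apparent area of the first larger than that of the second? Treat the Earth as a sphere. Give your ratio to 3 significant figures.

For the equirectangular projection with φ₀ = 0 (plate carrée), h = 1 along meridians and k = sec φ along parallels.
Areal scale at 55.2°: h·k = 1.000 × 1.752 = 1.752.
Areal scale at 5.2°: h·k = 1.000 × 1.004 = 1.004.
Ratio = 1.752/1.004 ≈ 1.74.

1.74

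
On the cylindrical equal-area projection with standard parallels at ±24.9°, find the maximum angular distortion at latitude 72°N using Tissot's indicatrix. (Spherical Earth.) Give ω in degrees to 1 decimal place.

Cylindrical equal-area (φ₀ = 24.9°): h = cos φ / cos 24.9° along meridians, k = cos 24.9° / cos φ along parallels; h·k = 1.
At 72°: h = 0.3407, k = 2.935; principal scales a = 2.935, b = 0.3407.
sin(ω/2) = (a − b)/(a + b) = 2.595/3.276 = 0.7920, so ω = 2 arcsin(0.7920) ≈ 104.7°.

104.7°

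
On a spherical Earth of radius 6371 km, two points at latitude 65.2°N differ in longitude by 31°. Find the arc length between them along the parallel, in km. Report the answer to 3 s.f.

1450 km

Arc length along a parallel = R cos φ · Δλ (with Δλ in radians).
= 6371 × cos 65.2° × (31° × π/180) = 6371 × 0.4195 × 0.5411 ≈ 1450 km.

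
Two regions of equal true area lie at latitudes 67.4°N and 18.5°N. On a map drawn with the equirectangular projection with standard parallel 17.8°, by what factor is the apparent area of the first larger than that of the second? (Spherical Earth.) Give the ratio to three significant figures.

2.47

With standard parallel φ₀ = 17.8°, the equirectangular projection gives x = Rλ cos φ₀, y = Rφ, so h = 1 and k = cos 17.8° / cos φ.
Areal scale at 67.4°: h·k = 1.000 × 2.478 = 2.478.
Areal scale at 18.5°: h·k = 1.000 × 1.004 = 1.004.
Ratio = 2.478/1.004 ≈ 2.47.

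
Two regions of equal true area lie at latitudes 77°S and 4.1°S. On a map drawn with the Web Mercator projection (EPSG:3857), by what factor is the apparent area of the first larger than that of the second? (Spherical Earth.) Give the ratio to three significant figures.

19.7

Mercator is conformal with k = sec φ, so areal scale = k² = sec²φ.
At 77°: sec²(77°) = 1/0.2250² = 19.76.
At 4.1°: sec²(4.1°) = 1/0.9974² = 1.005.
Ratio = 19.76/1.005 = cos²(4.1°)/cos²(77°) ≈ 19.7.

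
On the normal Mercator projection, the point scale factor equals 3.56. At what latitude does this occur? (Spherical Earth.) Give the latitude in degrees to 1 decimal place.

73.7°

Mercator scale is k = sec φ = 1/cos φ.
1/cos φ = 3.56  ⇒  cos φ = 0.2809  ⇒  φ = arccos(0.2809) ≈ 73.7°.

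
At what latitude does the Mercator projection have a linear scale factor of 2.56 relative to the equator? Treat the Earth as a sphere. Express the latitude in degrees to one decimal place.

67.0°

Mercator scale is k = sec φ = 1/cos φ.
1/cos φ = 2.56  ⇒  cos φ = 0.3906  ⇒  φ = arccos(0.3906) ≈ 67.0°.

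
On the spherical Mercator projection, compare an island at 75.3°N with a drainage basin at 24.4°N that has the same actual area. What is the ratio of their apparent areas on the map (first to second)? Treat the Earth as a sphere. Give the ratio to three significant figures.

On Mercator, area is exaggerated by sec²φ = 1/cos²φ.
At 75.3°: sec²(75.3°) = 1/0.2538² = 15.53.
At 24.4°: sec²(24.4°) = 1/0.9107² = 1.206.
Ratio = 15.53/1.206 = cos²(24.4°)/cos²(75.3°) ≈ 12.9.

12.9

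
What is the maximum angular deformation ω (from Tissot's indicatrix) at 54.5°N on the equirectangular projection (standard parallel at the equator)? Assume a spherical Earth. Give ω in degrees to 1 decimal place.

Plate carrée maps x = Rλ, y = Rφ. The meridian scale is h = 1 and the parallel scale is k = 1/cos φ = sec φ.
At 54.5°: h = 1.000, k = 1.722; principal scales a = 1.722, b = 1.000.
sin(ω/2) = (a − b)/(a + b) = 0.7221/2.722 = 0.2653, so ω = 2 arcsin(0.2653) ≈ 30.8°.

30.8°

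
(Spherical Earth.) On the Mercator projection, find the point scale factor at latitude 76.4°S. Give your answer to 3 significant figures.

4.25

Mercator is conformal, so the point scale is isotropic: h = k = sec φ = 1/cos φ.
k = 1/cos 76.4° = 1/0.2351 = 4.253.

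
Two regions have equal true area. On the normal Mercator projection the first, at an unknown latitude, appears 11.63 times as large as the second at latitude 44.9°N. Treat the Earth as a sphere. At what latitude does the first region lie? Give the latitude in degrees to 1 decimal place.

Mercator areal scale is sec²φ, so apparent-area ratio = sec²φ₁ / sec²φ₂ = cos²φ₂ / cos²φ₁.
cos²φ₂ / cos²φ₁ = 11.63  ⇒  cos φ₁ = cos 44.9° / √11.63 = 0.7083/3.410 = 0.2077.
φ₁ = arccos(0.2077) ≈ 78.0°.

78.0°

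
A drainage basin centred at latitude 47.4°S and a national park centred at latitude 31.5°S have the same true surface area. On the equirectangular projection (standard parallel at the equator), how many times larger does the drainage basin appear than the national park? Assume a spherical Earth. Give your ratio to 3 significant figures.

In the plate carrée (x = Rλ, y = Rφ), meridians are true-scale (h = 1) and parallels are stretched by k = sec φ.
Areal scale at 47.4°: h·k = 1.000 × 1.477 = 1.477.
Areal scale at 31.5°: h·k = 1.000 × 1.173 = 1.173.
Ratio = 1.477/1.173 ≈ 1.26.

1.26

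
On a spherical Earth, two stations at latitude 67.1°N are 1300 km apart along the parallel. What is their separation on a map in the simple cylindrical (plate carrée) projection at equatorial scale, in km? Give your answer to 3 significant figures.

Plate carrée maps x = Rλ, y = Rφ. The meridian scale is h = 1 and the parallel scale is k = 1/cos φ = sec φ.
Along the parallel, k = sec 67.1° = 1/0.3891 = 2.570.
Map distance = 1300 × 2.570 ≈ 3340 km.

3340 km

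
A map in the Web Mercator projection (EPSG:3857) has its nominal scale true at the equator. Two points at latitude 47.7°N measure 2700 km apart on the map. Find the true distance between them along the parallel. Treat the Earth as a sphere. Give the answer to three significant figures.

1820 km

The Mercator projection is conformal; its linear scale factor is the same in every direction and equals sec φ = 1/cos φ.
Along the parallel at 47.7°, map distances are exaggerated by k = sec 47.7° = 1.486.
True distance = 2700 / 1.486 = 2700 × cos 47.7° ≈ 1820 km.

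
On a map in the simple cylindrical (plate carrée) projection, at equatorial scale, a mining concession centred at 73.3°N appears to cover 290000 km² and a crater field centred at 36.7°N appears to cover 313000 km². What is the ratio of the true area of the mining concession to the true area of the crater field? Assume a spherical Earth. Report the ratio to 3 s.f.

0.332

On the plate carrée, areal scale = h·k = 1 × sec φ, so true area = apparent × cos φ.
True area of mining concession: 290000 × cos(73.3°) = 290000 × 0.2874 = 83330 km².
True area of crater field: 313000 × cos(36.7°) = 313000 × 0.8018 = 251000 km².
Ratio = 83330 / 251000 ≈ 0.332.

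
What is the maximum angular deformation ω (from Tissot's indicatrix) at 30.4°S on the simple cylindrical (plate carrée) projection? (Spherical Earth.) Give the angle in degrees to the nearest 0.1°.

In the plate carrée (x = Rλ, y = Rφ), meridians are true-scale (h = 1) and parallels are stretched by k = sec φ.
At 30.4°: h = 1.000, k = 1.159; principal scales a = 1.159, b = 1.000.
sin(ω/2) = (a − b)/(a + b) = 0.1594/2.159 = 0.07382, so ω = 2 arcsin(0.07382) ≈ 8.5°.

8.5°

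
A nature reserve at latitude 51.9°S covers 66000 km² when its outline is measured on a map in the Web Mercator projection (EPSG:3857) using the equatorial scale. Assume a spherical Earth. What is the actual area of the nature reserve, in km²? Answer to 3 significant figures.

25100 km²

Mercator is conformal, so the point scale is isotropic: h = k = sec φ = 1/cos φ.
Areal scale = k² = sec²φ = 1/cos²(51.9°) = 1/0.6170² = 2.627.
True area = apparent / (areal scale) = 66000 / 2.627 ≈ 25100 km².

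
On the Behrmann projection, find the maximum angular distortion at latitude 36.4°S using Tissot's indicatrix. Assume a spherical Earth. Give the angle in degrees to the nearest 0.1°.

8.4°

The Behrmann projection is cylindrical equal-area with φ₀ = 30°. A cylindrical equal-area projection with standard parallel φ₀ has meridian scale h = cos φ / cos φ₀ and parallel scale k = cos φ₀ / cos φ (so areas are preserved, h·k = 1).
At 36.4°: h = 0.9294, k = 1.076; principal scales a = 1.076, b = 0.9294.
sin(ω/2) = (a − b)/(a + b) = 0.1465/2.005 = 0.07307, so ω = 2 arcsin(0.07307) ≈ 8.4°.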